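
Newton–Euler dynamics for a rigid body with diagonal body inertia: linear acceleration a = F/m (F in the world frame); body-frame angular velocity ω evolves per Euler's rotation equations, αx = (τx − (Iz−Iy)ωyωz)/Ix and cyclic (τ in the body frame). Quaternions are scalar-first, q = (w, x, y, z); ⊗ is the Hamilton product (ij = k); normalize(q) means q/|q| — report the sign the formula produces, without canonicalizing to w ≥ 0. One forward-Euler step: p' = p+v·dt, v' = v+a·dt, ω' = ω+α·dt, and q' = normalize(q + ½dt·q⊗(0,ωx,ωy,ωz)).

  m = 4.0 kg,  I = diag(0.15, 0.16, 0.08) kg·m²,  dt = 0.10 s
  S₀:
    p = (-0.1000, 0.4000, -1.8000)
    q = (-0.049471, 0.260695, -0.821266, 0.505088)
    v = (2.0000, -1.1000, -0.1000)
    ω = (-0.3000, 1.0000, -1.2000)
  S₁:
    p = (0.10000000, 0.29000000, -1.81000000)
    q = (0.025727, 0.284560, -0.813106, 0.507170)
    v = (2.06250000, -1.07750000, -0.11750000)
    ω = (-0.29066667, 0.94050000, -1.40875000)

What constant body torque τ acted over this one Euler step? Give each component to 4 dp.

τ = (0.1100, -0.0700, -0.1700)

Δω = ω₁−ω₀ = (0.00933333, -0.05950000, -0.20875000)
applied torque τ = (0.1100, -0.0700, -0.1700)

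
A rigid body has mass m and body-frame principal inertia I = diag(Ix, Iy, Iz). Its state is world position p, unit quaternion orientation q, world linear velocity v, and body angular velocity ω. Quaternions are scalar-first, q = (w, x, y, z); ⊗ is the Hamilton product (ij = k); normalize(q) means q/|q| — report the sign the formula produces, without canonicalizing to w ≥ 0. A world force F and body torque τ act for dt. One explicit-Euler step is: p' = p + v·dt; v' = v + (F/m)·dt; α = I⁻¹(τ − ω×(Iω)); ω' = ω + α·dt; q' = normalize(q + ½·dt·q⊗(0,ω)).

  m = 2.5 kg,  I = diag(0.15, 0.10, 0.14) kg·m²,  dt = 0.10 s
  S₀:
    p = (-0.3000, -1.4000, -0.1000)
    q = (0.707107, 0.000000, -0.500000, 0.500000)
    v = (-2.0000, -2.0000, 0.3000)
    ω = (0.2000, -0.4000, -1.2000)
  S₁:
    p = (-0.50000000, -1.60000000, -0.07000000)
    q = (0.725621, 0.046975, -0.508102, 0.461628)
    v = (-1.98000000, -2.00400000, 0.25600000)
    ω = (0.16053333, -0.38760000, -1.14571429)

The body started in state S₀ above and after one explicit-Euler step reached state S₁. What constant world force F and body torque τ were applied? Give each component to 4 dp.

F = (0.5000, -0.1000, -1.1000)
τ = (-0.0400, 0.0100, 0.0800)

rate change Δω = (-0.03946667, 0.01240000, 0.05428571)
ω₀×(Iω₀) = (0.0192, -0.0024, 0.0040)
τ = I·(Δω/dt) + ω₀×(Iω₀) = (-0.0400, 0.0100, 0.0800)
v₁ − v₀ = (0.02000000, -0.00400000, -0.04400000)
m·(v₁−v₀)/dt = (0.5000, -0.1000, -1.1000)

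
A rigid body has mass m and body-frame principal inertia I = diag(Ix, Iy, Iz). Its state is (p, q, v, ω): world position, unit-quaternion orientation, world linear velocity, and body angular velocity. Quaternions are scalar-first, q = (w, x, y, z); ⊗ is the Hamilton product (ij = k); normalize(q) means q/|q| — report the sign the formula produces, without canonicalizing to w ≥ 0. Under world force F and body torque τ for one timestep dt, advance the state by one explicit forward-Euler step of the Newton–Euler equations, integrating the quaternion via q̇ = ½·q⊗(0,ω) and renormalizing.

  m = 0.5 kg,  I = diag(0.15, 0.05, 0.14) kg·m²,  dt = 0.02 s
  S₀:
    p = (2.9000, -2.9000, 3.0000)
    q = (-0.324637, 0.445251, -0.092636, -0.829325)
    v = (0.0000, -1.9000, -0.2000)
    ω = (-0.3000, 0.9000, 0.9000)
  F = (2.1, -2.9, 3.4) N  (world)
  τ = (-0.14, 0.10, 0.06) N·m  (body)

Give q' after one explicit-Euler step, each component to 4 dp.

2q̇ = q⊗(0,ω) = (0.9633402, 0.7604112, -0.4441017, 0.0807618)
q + ½dt·q⊗(0,ω), renormalized = (-0.3150, 0.4528, -0.0971, -0.8284)

q' = (-0.3150, 0.4528, -0.0971, -0.8284)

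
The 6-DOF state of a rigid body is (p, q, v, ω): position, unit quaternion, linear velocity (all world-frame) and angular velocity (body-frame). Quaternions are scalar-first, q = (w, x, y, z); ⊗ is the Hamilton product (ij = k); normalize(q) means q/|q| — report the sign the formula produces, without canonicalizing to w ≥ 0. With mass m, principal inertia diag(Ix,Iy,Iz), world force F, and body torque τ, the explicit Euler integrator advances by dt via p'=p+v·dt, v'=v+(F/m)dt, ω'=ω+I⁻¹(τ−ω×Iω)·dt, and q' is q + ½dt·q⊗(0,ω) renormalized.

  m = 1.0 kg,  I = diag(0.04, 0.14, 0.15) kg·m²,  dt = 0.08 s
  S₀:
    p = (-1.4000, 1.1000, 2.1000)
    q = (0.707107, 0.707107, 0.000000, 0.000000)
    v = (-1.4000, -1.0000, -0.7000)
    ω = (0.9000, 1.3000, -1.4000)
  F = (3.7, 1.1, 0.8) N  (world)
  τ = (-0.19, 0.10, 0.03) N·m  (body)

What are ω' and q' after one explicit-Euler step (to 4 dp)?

precession coupling ω×(Iω) = (-0.0182, 0.1386, 0.1170)
(τ − ω×Iω)/I = (-4.2950, -0.2757, -0.5800)
ω + α·dt = (0.5564, 1.2779, -1.4464)
2q̇ = q⊗(0,ω) = (-0.6363963, 0.6363963, 1.9091889, -0.0707107)
q + ½dt·q⊗(0,ω), renormalized = (0.6792, 0.7300, 0.0761, -0.0028)

ω' = (0.5564, 1.2779, -1.4464)
q' = (0.6792, 0.7300, 0.0761, -0.0028)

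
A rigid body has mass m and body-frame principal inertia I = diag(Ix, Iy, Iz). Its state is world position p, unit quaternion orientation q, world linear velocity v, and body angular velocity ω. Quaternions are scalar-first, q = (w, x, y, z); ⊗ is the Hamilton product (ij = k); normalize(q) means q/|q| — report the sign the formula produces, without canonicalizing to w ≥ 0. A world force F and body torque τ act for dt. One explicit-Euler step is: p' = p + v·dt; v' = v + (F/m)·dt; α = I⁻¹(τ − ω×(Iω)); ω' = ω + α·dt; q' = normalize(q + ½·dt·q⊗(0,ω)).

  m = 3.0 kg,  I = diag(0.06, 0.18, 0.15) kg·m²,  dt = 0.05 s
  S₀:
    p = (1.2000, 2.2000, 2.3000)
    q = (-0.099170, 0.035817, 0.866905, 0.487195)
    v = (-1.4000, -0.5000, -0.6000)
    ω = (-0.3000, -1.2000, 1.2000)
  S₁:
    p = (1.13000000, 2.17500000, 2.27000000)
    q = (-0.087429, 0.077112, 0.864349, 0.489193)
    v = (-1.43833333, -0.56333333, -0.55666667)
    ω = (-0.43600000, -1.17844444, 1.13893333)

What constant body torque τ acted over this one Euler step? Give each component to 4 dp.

Δω = ω₁−ω₀ = (-0.13600000, 0.02155556, -0.06106667)
precession coupling = (0.0432, 0.0324, 0.0432)
τ = I·(Δω/dt) + ω₀×(Iω₀) = (-0.1200, 0.1100, -0.1400)

τ = (-0.1200, 0.1100, -0.1400)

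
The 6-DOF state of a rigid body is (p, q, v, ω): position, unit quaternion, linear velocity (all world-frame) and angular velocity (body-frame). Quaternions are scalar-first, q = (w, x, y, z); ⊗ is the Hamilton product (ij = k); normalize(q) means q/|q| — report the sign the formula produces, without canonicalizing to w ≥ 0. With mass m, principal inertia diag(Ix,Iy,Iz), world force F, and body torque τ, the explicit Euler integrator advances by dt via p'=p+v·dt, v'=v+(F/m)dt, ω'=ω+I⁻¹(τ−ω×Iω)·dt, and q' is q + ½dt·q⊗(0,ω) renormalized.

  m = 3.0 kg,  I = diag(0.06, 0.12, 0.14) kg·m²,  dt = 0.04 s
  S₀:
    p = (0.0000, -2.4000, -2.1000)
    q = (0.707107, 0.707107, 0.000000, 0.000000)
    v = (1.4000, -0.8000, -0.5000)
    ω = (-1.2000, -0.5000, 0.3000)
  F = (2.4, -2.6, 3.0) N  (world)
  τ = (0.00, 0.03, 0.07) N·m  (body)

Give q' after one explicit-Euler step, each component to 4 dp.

2q̇ = q⊗(0,ω) = (0.8485284, -0.8485284, -0.5656856, -0.1414214)
updated quaternion q' = (0.7238, 0.6899, -0.0113, -0.0028)

q' = (0.7238, 0.6899, -0.0113, -0.0028)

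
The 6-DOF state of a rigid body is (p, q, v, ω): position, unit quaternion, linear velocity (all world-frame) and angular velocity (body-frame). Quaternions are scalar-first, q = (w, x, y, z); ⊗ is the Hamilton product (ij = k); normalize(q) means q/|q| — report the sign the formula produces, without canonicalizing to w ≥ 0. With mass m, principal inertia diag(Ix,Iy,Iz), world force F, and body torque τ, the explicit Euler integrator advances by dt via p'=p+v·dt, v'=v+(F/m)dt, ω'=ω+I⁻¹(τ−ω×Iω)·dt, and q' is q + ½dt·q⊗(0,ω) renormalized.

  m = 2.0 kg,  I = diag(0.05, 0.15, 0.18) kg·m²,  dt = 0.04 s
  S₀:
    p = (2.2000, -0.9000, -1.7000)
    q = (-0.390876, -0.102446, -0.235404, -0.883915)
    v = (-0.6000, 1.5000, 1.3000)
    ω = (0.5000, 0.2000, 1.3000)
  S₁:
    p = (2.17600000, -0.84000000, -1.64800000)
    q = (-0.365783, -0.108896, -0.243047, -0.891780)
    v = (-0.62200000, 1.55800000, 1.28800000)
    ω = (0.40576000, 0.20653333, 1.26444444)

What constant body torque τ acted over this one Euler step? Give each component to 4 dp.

τ = (-0.1100, -0.0600, -0.1500)

Δω = ω₁−ω₀ = (-0.09424000, 0.00653333, -0.03555556)
τ = I·(Δω/dt) + ω₀×(Iω₀) = (-0.1100, -0.0600, -0.1500)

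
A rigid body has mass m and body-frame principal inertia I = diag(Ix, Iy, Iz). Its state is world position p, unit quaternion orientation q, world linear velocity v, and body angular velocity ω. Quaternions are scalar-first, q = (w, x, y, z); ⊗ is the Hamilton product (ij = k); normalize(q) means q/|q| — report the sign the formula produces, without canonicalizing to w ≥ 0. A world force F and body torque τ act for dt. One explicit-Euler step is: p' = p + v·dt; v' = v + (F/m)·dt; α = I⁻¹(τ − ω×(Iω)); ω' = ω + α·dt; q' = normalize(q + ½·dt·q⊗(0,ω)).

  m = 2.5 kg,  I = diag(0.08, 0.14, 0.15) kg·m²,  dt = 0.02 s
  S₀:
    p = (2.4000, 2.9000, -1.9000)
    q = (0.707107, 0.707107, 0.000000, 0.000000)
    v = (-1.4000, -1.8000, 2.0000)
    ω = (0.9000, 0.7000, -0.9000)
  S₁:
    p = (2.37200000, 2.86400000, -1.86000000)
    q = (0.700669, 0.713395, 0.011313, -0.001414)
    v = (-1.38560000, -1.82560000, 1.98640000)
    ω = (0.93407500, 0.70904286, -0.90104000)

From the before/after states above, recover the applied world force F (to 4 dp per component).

F = (1.8000, -3.2000, -1.7000)

velocity change Δv = (0.01440000, -0.02560000, -0.01360000)
applied force F = (1.8000, -3.2000, -1.7000)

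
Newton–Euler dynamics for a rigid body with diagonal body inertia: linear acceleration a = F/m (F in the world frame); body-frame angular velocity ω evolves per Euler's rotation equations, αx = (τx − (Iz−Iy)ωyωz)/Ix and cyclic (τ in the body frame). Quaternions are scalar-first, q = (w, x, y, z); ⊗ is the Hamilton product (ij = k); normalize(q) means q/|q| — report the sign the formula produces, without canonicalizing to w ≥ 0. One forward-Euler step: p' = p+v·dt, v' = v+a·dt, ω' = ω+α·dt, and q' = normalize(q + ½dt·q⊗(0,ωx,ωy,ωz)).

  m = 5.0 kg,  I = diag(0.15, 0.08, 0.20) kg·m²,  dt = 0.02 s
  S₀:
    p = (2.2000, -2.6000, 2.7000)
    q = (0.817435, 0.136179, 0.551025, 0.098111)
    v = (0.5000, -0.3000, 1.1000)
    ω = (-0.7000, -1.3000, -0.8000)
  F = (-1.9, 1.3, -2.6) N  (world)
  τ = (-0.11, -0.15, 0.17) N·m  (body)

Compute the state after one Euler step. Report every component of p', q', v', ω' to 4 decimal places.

p' = (2.2100, -2.6060, 2.7220)
q' = (0.8262, 0.1273, 0.5407, 0.0936)
v' = (0.4924, -0.2948, 1.0896)
ω' = (-0.7313, -1.3305, -0.7766)

a = (-0.3800, 0.2600, -0.5200)
p + v·dt = (2.2100, -2.6060, 2.7220)
v' = v + a·dt = (0.4924, -0.2948, 1.0896)
ω×(Iω) gyroscopic = (0.1248, -0.0280, -0.0637)
α = I⁻¹(τ − ω×Iω) = (-1.5653, -1.5250, 1.1685)
ω' = ω + α·dt = (-0.7313, -1.3305, -0.7766)
Hamilton product q⊗(0,ω) = (0.8901466, -0.8854802, -1.0224000, -0.4452632)
q + ½dt·q⊗(0,ω), renormalized = (0.8262, 0.1273, 0.5407, 0.0936)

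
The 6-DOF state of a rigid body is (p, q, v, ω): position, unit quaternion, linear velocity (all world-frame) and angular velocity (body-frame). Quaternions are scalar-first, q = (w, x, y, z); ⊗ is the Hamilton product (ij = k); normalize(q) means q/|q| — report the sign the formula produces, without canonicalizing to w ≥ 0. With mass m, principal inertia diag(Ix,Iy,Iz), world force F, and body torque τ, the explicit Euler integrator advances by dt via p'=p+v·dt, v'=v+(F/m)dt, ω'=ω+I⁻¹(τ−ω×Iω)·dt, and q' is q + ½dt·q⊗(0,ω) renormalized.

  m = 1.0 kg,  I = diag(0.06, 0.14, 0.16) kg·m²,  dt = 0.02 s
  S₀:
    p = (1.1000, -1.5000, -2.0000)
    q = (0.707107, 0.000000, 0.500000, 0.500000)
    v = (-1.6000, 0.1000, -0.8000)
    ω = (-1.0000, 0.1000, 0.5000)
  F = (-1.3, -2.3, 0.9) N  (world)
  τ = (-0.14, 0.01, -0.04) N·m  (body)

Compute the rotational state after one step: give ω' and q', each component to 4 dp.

ω' = (-1.0470, 0.0943, 0.4960)
q' = (0.7041, -0.0051, 0.4957, 0.5085)

angular accel α = (-2.3500, -0.2857, -0.2000)
new body rate ω' = (-1.0470, 0.0943, 0.4960)
q⊗(0,ω) = (-0.3000000, -0.5071070, -0.4292893, 0.8535535)
q' = normalize(q + ½dt·q⊗(0,ω)) = (0.7041, -0.0051, 0.4957, 0.5085)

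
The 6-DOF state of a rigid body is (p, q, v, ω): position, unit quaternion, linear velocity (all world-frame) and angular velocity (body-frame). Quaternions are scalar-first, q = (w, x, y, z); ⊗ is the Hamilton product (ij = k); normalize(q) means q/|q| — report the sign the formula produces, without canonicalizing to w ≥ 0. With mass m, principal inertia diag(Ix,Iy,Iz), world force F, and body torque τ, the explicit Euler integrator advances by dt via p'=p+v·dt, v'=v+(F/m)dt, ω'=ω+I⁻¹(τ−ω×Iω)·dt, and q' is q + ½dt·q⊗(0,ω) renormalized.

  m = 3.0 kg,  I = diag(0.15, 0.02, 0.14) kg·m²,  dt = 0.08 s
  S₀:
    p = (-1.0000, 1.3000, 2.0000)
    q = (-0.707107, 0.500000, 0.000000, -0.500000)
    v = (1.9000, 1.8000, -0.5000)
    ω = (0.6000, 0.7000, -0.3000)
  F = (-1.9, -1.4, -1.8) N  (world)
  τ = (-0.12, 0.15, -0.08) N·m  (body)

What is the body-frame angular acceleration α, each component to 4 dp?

α = (-0.6320, 7.5900, -0.1814)

ω×(Iω) gyroscopic = (-0.0252, -0.0018, -0.0546)
α = I⁻¹(τ − ω×Iω) = (-0.6320, 7.5900, -0.1814)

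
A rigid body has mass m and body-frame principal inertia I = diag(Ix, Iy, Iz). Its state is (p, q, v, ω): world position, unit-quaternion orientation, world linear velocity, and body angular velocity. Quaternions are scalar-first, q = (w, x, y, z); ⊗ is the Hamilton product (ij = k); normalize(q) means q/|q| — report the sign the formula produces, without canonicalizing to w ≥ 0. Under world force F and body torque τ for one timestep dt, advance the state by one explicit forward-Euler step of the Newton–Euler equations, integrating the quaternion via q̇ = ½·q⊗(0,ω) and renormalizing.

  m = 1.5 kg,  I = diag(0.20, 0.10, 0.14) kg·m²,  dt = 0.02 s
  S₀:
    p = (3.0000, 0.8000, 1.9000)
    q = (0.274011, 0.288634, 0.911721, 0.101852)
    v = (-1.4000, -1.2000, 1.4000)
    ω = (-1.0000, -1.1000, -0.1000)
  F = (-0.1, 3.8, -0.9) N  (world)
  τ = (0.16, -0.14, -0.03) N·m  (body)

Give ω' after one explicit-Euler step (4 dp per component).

α = I⁻¹(τ − ω×Iω) = (0.7780, -1.4600, 0.5714)
ω + α·dt = (-0.9844, -1.1292, -0.0886)

ω' = (-0.9844, -1.1292, -0.0886)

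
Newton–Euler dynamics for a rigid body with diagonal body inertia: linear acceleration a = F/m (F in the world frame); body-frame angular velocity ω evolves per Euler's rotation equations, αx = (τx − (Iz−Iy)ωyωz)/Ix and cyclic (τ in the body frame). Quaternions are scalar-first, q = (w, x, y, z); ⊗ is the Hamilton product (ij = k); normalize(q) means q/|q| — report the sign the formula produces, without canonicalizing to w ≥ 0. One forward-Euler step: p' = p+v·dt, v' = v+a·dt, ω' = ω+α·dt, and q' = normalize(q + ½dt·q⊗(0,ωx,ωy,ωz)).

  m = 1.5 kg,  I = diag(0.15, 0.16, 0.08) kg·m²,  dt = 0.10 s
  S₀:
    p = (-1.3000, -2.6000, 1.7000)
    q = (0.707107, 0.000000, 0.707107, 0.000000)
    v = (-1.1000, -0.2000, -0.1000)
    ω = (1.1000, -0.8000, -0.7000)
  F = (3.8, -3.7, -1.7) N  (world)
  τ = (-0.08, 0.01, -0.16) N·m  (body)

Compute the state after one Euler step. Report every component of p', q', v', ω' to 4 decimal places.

p' = (-1.4100, -2.6200, 1.6900)
q' = (0.7332, 0.0141, 0.6768, -0.0635)
v' = (-0.8467, -0.4467, -0.2133)
ω' = (1.0765, -0.7601, -0.8890)

α = I⁻¹(τ − ω×Iω) = (-0.2347, 0.3994, -1.8900)
new body rate ω' = (1.0765, -0.7601, -0.8890)
q⊗(0,ω) = (0.5656856, 0.2828428, -0.5656856, -1.2727926)
q' = normalize(q + ½dt·q⊗(0,ω)) = (0.7332, 0.0141, 0.6768, -0.0635)
p + v·dt = (-1.4100, -2.6200, 1.6900)
v + (F/m)dt = (-0.8467, -0.4467, -0.2133)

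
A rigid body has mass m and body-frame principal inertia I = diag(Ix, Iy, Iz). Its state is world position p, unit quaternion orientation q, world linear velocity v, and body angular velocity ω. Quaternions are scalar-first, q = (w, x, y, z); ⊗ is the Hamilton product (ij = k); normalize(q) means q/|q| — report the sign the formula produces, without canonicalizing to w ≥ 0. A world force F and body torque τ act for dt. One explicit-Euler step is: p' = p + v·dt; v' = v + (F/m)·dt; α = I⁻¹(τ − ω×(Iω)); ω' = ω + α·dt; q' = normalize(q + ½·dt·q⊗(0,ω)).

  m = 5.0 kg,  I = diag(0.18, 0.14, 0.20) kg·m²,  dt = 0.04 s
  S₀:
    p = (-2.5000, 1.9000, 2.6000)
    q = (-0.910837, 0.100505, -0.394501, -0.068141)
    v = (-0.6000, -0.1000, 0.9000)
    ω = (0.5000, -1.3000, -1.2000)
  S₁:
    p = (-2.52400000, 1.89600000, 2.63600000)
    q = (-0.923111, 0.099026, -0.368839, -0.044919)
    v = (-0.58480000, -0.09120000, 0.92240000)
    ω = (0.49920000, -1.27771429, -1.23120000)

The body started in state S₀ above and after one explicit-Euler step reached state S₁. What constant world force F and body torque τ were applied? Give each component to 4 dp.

Δv = v₁−v₀ = (0.01520000, 0.00880000, 0.02240000)
F = m·Δv/dt = (1.9000, 1.1000, 2.8000)
rate change Δω = (-0.00080000, 0.02228571, -0.03120000)
ω₀×(Iω₀) = (0.0936, 0.0120, 0.0260)
τ = I·(Δω/dt) + ω₀×(Iω₀) = (0.0900, 0.0900, -0.1300)

F = (1.9000, 1.1000, 2.8000)
τ = (0.0900, 0.0900, -0.1300)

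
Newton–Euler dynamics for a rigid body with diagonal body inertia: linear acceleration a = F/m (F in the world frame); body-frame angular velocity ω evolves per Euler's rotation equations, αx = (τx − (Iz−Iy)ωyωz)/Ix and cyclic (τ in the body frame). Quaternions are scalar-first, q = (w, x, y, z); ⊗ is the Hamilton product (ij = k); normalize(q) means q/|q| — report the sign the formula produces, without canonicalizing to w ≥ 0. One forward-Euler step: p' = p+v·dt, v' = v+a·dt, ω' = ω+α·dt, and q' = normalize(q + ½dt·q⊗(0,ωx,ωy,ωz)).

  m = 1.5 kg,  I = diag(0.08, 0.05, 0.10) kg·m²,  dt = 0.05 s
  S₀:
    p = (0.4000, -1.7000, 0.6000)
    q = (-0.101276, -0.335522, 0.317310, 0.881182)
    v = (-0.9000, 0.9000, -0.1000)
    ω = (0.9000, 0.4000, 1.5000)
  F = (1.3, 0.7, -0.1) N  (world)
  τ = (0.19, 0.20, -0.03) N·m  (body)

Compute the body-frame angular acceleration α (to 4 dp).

α = (2.0000, 4.5400, -0.1920)

gyro term ω×Iω = (0.0300, -0.0270, -0.0108)
(τ − ω×Iω)/I = (2.0000, 4.5400, -0.1920)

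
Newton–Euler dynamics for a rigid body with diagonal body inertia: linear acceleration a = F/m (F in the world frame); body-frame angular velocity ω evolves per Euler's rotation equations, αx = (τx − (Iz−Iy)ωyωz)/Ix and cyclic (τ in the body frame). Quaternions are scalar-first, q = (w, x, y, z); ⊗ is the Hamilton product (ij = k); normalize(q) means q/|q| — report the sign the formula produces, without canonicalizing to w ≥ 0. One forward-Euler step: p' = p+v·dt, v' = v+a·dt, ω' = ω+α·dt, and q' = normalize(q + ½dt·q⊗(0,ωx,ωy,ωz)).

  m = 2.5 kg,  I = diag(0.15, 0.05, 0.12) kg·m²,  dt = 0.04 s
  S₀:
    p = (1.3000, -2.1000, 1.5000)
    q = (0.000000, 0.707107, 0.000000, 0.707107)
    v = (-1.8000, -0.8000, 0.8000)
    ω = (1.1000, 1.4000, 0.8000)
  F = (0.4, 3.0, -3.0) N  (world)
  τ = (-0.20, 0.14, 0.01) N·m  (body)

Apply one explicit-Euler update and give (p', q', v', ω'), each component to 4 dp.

p' = (1.2280, -2.1320, 1.5320)
q' = (-0.0268, 0.6868, 0.0042, 0.7264)
v' = (-1.7936, -0.7520, 0.7520)
ω' = (1.0258, 1.4909, 0.8547)

a = (0.1600, 1.2000, -1.2000)
p' = p + v·dt = (1.2280, -2.1320, 1.5320)
new velocity v' = (-1.7936, -0.7520, 0.7520)
gyro term ω×Iω = (0.0784, 0.0264, -0.1540)
angular accel α = (-1.8560, 2.2720, 1.3667)
new body rate ω' = (1.0258, 1.4909, 0.8547)
q⊗(0,ω) = (-1.3435033, -0.9899498, 0.2121321, 0.9899498)
updated quaternion q' = (-0.0268, 0.6868, 0.0042, 0.7264)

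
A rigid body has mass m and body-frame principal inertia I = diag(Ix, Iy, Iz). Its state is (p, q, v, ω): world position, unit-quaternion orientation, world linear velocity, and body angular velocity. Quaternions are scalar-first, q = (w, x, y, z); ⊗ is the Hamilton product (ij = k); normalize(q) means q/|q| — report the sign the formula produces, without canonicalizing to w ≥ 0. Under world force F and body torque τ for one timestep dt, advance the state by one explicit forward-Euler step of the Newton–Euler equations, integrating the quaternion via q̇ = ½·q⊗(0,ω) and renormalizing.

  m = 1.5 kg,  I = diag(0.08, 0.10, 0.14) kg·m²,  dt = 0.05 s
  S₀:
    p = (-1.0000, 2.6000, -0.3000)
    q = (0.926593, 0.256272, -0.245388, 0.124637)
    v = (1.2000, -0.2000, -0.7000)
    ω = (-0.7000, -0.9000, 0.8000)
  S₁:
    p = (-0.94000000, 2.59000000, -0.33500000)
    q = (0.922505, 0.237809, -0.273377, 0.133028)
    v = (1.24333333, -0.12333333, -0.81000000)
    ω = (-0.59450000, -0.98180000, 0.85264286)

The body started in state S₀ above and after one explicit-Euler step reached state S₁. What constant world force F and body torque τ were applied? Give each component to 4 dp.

Δω = ω₁−ω₀ = (0.10550000, -0.08180000, 0.05264286)
I·α + gyro = (0.1400, -0.1300, 0.1600)
v₁ − v₀ = (0.04333333, 0.07666667, -0.11000000)
m·(v₁−v₀)/dt = (1.3000, 2.3000, -3.3000)

F = (1.3000, 2.3000, -3.3000)
τ = (0.1400, -0.1300, 0.1600)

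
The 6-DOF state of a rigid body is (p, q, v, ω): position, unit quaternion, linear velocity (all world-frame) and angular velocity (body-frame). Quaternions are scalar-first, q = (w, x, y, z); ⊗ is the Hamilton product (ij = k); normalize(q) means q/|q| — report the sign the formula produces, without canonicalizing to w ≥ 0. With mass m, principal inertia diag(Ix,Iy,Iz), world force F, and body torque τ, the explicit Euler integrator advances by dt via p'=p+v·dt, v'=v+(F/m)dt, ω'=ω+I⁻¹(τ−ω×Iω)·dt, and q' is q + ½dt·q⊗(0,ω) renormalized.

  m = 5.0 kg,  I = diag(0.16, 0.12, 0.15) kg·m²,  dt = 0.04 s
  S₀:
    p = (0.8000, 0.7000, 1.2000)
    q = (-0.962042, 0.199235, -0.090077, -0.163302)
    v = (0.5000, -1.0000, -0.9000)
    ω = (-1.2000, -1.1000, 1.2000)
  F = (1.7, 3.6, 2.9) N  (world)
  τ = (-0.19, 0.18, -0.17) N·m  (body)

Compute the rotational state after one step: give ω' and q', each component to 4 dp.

ω' = (-1.2376, -1.0352, 1.1687)
q' = (-0.9545, 0.2164, -0.0697, -0.1928)

α = I⁻¹(τ − ω×Iω) = (-0.9400, 1.6200, -0.7813)
ω + α·dt = (-1.2376, -1.0352, 1.1687)
Hamilton product q⊗(0,ω) = (0.3359597, 0.8667258, 1.0151266, -1.4817013)
q + ½dt·q⊗(0,ω), renormalized = (-0.9545, 0.2164, -0.0697, -0.1928)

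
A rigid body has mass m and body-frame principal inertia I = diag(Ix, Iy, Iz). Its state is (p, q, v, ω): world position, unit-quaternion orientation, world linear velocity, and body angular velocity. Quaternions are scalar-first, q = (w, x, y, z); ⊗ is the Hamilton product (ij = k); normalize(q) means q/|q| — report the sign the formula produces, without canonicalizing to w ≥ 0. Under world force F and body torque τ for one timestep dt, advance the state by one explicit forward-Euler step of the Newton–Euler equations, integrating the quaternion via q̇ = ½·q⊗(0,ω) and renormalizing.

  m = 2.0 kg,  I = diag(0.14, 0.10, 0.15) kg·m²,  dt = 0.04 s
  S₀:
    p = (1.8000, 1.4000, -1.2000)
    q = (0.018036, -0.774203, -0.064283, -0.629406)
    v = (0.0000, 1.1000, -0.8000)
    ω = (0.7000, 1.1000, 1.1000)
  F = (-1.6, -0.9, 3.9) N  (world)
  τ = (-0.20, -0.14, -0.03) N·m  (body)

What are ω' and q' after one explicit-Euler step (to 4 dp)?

precession coupling ω×(Iω) = (0.0605, -0.0077, -0.0308)
α = I⁻¹(τ − ω×Iω) = (-1.8607, -1.3230, 0.0053)
ω + α·dt = (0.6256, 1.0471, 1.1002)
Hamilton product q⊗(0,ω) = (1.3050000, 0.6342605, 0.4308787, -0.7867856)
updated quaternion q' = (0.0441, -0.7611, -0.0556, -0.6448)

ω' = (0.6256, 1.0471, 1.1002)
q' = (0.0441, -0.7611, -0.0556, -0.6448)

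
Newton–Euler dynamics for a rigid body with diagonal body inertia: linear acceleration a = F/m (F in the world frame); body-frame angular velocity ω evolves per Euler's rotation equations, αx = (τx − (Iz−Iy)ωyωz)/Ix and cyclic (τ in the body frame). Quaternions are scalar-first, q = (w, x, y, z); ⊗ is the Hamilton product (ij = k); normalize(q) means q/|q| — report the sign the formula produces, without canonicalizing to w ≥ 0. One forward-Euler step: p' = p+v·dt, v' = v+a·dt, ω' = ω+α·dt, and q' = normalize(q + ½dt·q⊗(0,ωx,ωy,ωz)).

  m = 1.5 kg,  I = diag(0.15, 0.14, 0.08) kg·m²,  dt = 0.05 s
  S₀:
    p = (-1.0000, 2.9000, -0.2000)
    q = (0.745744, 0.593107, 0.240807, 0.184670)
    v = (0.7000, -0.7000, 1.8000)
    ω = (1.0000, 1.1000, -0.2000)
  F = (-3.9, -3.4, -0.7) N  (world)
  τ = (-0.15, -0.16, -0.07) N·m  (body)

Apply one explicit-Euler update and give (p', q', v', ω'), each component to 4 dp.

p' = (-0.9650, 2.8650, -0.1100)
q' = (0.7247, 0.6050, 0.2687, 0.1911)
v' = (0.5700, -0.8133, 1.7767)
ω' = (0.9456, 1.0479, -0.2369)

new position p' = (-0.9650, 2.8650, -0.1100)
v + (F/m)dt = (0.5700, -0.8133, 1.7767)
α = I⁻¹(τ − ω×Iω) = (-1.0880, -1.0429, -0.7375)
new body rate ω' = (0.9456, 1.0479, -0.2369)
q⊗(0,ω) = (-0.8210607, 0.4944456, 1.1236098, 0.2624619)
q' = normalize(q + ½dt·q⊗(0,ω)) = (0.7247, 0.6050, 0.2687, 0.1911)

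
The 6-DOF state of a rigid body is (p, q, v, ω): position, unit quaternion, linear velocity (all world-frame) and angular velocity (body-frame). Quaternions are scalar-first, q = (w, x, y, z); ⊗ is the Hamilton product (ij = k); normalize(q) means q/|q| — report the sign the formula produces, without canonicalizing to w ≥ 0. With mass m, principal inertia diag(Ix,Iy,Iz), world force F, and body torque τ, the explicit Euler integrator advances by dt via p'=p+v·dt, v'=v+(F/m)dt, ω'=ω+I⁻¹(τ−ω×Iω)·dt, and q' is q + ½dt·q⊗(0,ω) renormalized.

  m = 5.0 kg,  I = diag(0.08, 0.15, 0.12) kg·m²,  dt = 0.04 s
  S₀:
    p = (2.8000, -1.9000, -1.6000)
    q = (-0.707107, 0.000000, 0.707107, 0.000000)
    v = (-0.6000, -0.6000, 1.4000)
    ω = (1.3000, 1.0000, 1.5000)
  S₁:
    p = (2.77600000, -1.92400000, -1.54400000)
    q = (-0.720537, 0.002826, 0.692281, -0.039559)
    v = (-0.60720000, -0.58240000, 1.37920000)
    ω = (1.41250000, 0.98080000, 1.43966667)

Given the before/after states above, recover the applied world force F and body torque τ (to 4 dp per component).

Δω = ω₁−ω₀ = (0.11250000, -0.01920000, -0.06033333)
gyro term ω₀×Iω₀ = (-0.0450, -0.0780, 0.0910)
I·α + gyro = (0.1800, -0.1500, -0.0900)
v₁ − v₀ = (-0.00720000, 0.01760000, -0.02080000)
F = m·Δv/dt = (-0.9000, 2.2000, -2.6000)

F = (-0.9000, 2.2000, -2.6000)
τ = (0.1800, -0.1500, -0.0900)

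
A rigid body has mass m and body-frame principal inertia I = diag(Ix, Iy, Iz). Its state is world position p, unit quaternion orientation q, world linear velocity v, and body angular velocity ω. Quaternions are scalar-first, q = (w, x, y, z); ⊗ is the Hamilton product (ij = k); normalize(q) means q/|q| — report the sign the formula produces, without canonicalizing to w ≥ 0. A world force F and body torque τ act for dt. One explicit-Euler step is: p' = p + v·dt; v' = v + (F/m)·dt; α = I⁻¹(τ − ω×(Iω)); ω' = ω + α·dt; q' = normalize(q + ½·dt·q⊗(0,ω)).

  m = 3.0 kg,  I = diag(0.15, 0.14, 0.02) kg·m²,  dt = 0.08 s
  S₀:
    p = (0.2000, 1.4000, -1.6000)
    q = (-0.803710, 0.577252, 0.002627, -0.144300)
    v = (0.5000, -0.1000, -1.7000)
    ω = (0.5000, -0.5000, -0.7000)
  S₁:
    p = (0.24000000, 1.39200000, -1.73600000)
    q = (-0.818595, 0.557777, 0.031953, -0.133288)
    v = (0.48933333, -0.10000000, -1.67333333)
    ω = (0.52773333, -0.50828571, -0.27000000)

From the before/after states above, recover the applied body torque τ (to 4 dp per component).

ω₁ − ω₀ = (0.02773333, -0.00828571, 0.43000000)
gyro term ω₀×Iω₀ = (-0.0420, -0.0455, 0.0025)
I·α + gyro = (0.0100, -0.0600, 0.1100)

τ = (0.0100, -0.0600, 0.1100)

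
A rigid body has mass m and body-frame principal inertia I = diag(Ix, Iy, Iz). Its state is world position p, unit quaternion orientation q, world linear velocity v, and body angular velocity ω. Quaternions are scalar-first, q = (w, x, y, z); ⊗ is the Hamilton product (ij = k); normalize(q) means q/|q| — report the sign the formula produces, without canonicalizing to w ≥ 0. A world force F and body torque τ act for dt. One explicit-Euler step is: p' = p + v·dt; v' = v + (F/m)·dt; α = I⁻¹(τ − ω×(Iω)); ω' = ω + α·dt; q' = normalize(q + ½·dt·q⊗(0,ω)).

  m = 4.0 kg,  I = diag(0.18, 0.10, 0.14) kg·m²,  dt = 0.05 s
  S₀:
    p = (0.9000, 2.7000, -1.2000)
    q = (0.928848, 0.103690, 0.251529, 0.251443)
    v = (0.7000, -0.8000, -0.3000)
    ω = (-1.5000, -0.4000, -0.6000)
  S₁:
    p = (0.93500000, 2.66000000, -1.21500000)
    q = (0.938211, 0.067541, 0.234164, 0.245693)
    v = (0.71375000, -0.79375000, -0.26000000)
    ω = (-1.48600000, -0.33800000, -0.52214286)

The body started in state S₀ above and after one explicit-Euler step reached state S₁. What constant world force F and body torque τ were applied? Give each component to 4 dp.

ω₁ − ω₀ = (0.01400000, 0.06200000, 0.07785714)
I·α + gyro = (0.0600, 0.1600, 0.1700)
v₁ − v₀ = (0.01375000, 0.00625000, 0.04000000)
applied force F = (1.1000, 0.5000, 3.2000)

F = (1.1000, 0.5000, 3.2000)
τ = (0.0600, 0.1600, 0.1700)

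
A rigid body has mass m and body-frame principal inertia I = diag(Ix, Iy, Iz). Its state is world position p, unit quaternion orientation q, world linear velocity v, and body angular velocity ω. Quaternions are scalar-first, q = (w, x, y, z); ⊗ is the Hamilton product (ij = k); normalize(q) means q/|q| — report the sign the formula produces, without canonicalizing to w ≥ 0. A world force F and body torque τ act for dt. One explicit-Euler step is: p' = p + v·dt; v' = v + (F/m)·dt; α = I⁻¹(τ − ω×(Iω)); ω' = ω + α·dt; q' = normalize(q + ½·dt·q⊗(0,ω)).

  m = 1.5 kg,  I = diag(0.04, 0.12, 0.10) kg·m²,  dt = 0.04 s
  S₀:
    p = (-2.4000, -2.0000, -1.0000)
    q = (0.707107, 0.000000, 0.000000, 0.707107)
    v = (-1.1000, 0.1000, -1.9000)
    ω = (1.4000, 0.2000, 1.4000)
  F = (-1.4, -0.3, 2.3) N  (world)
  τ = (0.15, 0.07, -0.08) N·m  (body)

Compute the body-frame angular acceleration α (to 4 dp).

α = (3.8900, 1.5633, -1.0240)

gyro term ω×Iω = (-0.0056, -0.1176, 0.0224)
angular accel α = (3.8900, 1.5633, -1.0240)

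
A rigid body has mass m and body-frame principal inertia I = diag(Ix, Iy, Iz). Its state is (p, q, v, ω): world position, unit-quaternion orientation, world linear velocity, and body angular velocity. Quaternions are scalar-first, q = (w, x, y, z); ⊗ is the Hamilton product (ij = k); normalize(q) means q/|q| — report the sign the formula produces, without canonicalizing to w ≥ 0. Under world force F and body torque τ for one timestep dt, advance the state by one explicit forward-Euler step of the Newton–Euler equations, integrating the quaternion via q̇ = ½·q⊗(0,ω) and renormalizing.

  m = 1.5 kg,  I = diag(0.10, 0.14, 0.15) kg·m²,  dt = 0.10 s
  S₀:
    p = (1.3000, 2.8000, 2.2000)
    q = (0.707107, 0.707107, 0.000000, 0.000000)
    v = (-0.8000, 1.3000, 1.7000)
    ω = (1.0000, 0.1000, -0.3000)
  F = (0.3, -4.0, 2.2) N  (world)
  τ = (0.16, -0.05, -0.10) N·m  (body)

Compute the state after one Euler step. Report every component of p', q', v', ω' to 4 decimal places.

angular accel α = (1.6030, -0.4643, -0.6933)
new body rate ω' = (1.1603, 0.0536, -0.3693)
q⊗(0,ω) = (-0.7071070, 0.7071070, 0.2828428, -0.1414214)
updated quaternion q' = (0.6708, 0.7414, 0.0141, -0.0071)
linear accel F/m = (0.2000, -2.6667, 1.4667)
p' = p + v·dt = (1.2200, 2.9300, 2.3700)
v + (F/m)dt = (-0.7800, 1.0333, 1.8467)

p' = (1.2200, 2.9300, 2.3700)
q' = (0.6708, 0.7414, 0.0141, -0.0071)
v' = (-0.7800, 1.0333, 1.8467)
ω' = (1.1603, 0.0536, -0.3693)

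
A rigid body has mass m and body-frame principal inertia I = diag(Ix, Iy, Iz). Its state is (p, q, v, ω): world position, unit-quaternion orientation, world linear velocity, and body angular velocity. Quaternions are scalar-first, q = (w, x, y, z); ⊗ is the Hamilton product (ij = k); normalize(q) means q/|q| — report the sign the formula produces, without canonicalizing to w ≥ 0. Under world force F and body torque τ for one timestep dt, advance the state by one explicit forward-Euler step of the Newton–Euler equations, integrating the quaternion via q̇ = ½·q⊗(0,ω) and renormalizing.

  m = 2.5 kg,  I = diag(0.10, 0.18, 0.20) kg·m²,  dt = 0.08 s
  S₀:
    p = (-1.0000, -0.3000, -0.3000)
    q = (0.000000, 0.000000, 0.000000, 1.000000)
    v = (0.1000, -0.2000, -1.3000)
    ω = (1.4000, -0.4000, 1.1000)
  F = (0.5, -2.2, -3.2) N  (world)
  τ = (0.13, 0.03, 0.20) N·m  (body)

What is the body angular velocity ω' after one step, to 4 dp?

ω' = (1.5110, -0.3182, 1.1979)

precession coupling ω×(Iω) = (-0.0088, -0.1540, -0.0448)
α = I⁻¹(τ − ω×Iω) = (1.3880, 1.0222, 1.2240)
new body rate ω' = (1.5110, -0.3182, 1.1979)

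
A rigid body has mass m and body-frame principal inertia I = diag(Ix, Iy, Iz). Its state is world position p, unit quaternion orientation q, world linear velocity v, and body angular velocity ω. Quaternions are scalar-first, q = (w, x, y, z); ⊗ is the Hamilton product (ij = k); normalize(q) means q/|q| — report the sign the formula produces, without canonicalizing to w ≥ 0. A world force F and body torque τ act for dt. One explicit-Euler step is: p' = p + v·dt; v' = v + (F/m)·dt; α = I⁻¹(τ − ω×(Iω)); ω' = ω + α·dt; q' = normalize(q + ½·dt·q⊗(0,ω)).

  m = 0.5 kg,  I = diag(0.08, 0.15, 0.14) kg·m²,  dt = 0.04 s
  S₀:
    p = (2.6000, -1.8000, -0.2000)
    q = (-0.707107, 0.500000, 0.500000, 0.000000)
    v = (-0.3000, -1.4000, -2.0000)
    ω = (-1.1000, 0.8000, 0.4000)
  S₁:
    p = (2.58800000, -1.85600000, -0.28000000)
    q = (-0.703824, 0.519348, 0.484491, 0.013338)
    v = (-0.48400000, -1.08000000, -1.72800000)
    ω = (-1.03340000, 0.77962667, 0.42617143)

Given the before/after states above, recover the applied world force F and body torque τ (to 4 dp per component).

F = (-2.3000, 4.0000, 3.4000)
τ = (0.1300, -0.0500, 0.0300)

v₁ − v₀ = (-0.18400000, 0.32000000, 0.27200000)
m·(v₁−v₀)/dt = (-2.3000, 4.0000, 3.4000)
Δω = ω₁−ω₀ = (0.06660000, -0.02037333, 0.02617143)
I·α + gyro = (0.1300, -0.0500, 0.0300)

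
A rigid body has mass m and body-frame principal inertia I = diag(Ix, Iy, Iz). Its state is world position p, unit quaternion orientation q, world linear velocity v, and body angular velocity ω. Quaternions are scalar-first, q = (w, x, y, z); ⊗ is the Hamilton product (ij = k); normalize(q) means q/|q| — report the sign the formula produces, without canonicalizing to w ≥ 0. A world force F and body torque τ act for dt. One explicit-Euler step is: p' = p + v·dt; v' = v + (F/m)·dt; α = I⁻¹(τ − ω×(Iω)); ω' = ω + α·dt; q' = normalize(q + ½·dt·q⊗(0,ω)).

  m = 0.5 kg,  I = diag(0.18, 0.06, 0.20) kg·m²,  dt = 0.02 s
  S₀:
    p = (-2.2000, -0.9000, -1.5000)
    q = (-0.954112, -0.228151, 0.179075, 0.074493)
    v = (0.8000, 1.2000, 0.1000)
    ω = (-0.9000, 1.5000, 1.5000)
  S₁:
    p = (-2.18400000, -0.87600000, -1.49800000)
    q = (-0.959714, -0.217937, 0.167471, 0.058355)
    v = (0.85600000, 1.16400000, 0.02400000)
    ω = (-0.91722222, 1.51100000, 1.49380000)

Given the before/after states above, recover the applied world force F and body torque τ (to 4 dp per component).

Δω = ω₁−ω₀ = (-0.01722222, 0.01100000, -0.00620000)
τ = I·(Δω/dt) + ω₀×(Iω₀) = (0.1600, 0.0600, 0.1000)
v₁ − v₀ = (0.05600000, -0.03600000, -0.07600000)
m·(v₁−v₀)/dt = (1.4000, -0.9000, -1.9000)

F = (1.4000, -0.9000, -1.9000)
τ = (0.1600, 0.0600, 0.1000)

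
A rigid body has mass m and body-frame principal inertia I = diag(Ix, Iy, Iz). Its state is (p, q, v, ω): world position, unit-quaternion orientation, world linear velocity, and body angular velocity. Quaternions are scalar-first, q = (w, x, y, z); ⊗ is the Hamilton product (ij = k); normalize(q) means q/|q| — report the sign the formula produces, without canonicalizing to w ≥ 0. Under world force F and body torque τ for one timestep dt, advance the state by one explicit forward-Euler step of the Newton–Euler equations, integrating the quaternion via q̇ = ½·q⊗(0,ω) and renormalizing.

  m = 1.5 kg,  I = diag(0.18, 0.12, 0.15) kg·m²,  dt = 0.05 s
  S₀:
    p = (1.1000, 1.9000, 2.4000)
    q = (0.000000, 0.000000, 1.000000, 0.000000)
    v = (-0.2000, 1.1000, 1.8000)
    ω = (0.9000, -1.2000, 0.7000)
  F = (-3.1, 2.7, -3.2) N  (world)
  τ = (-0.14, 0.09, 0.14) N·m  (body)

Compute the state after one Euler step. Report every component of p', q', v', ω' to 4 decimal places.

p' = (1.0900, 1.9550, 2.4900)
q' = (0.0300, 0.0175, 0.9991, -0.0225)
v' = (-0.3033, 1.1900, 1.6933)
ω' = (0.8681, -1.1704, 0.7251)

precession coupling ω×(Iω) = (-0.0252, 0.0189, 0.0648)
α = I⁻¹(τ − ω×Iω) = (-0.6378, 0.5925, 0.5013)
ω' = ω + α·dt = (0.8681, -1.1704, 0.7251)
Hamilton product q⊗(0,ω) = (1.2000000, 0.7000000, 0.0000000, -0.9000000)
q' = normalize(q + ½dt·q⊗(0,ω)) = (0.0300, 0.0175, 0.9991, -0.0225)
p + v·dt = (1.0900, 1.9550, 2.4900)
v' = v + a·dt = (-0.3033, 1.1900, 1.6933)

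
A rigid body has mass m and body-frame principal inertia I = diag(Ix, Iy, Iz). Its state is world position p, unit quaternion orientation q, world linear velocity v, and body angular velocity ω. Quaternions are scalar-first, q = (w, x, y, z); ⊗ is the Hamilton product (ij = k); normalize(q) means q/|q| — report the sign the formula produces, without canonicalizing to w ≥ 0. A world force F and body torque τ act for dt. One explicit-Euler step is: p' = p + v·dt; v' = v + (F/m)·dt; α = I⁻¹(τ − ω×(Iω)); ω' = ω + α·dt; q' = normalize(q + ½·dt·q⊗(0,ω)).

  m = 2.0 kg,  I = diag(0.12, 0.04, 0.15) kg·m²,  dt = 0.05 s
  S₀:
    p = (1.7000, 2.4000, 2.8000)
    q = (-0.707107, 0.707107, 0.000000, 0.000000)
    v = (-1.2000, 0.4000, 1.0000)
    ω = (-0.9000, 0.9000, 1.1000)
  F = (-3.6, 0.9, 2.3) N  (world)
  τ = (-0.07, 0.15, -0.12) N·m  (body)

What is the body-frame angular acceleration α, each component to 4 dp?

α = (-1.4908, 3.0075, -1.2320)

precession coupling ω×(Iω) = (0.1089, 0.0297, 0.0648)
α = I⁻¹(τ − ω×Iω) = (-1.4908, 3.0075, -1.2320)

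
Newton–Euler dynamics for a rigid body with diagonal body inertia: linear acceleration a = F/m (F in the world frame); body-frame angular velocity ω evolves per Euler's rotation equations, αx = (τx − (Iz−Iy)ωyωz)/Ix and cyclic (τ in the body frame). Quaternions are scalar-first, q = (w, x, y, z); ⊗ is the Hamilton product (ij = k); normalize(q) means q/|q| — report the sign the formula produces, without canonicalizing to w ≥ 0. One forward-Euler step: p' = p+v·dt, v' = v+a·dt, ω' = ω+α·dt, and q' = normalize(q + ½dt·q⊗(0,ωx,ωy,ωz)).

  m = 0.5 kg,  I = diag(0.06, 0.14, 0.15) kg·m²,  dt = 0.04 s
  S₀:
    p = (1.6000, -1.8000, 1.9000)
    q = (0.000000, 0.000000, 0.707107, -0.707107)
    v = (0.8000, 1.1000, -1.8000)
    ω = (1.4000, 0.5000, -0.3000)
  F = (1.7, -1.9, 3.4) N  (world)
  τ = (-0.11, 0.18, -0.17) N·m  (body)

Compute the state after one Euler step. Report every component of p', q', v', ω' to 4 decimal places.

angular accel α = (-1.8083, 1.0157, -1.5067)
ω' = ω + α·dt = (1.3277, 0.5406, -0.3603)
Hamilton product q⊗(0,ω) = (-0.5656856, 0.1414214, -0.9899498, -0.9899498)
q' = normalize(q + ½dt·q⊗(0,ω)) = (-0.0113, 0.0028, 0.6870, -0.7266)
a = (3.4000, -3.8000, 6.8000)
new position p' = (1.6320, -1.7560, 1.8280)
v' = v + a·dt = (0.9360, 0.9480, -1.5280)

p' = (1.6320, -1.7560, 1.8280)
q' = (-0.0113, 0.0028, 0.6870, -0.7266)
v' = (0.9360, 0.9480, -1.5280)
ω' = (1.3277, 0.5406, -0.3603)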